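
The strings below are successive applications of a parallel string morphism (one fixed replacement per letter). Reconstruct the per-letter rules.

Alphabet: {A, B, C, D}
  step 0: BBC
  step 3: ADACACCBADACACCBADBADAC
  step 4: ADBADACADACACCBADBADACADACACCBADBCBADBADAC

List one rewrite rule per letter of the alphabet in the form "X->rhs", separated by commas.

A->AD, B->CB, C->AC, D->B

  step 3 ⇒ step 4: ADACACCBADACACCBADBADAC ⇒ AD·B·AD·AC·AD·AC·AC·CB·AD·B·AD·AC·AD·AC·AC·CB·AD·B·CB·AD·B·AD·AC
    A ↦ AD
    B ↦ CB
    C ↦ AC
    D ↦ B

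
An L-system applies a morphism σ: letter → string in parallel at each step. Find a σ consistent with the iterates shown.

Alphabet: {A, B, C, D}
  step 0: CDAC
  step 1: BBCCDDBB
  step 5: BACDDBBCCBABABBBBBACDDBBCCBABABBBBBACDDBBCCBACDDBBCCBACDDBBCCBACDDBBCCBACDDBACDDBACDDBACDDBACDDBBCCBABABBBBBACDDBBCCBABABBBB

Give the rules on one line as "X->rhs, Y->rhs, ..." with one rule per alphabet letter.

A->CDD, B->BA, C->BB, D->C

  step 0 ⇒ step 1: CDAC ⇒ BB·C·CDD·BB
    A ↦ CDD
    C ↦ BB
    D ↦ C
    B ↦ BA  (constrained at step 1)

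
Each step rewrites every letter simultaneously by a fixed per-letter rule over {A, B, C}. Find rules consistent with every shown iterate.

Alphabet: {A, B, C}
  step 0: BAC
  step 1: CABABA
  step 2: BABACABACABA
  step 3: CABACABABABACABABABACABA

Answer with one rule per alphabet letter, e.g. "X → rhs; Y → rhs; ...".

A->BA, B->CA, C->BA

  step 2 ⇒ step 3: BABACABACABA ⇒ CA·BA·CA·BA·BA·BA·CA·BA·BA·BA·CA·BA
    A ↦ BA
    B ↦ CA
    C ↦ BA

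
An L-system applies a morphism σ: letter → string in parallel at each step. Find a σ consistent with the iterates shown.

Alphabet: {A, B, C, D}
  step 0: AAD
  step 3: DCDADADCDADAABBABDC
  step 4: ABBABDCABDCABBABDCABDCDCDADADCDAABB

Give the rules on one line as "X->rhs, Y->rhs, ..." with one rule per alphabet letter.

A->DC, B->DA, C->B, D->AB

  step 3 ⇒ step 4: DCDADADCDADAABBABDC ⇒ AB·B·AB·DC·AB·DC·AB·B·AB·DC·AB·DC·DC·DA·DA·DC·DA·AB·B
    A ↦ DC
    B ↦ DA
    C ↦ B
    D ↦ AB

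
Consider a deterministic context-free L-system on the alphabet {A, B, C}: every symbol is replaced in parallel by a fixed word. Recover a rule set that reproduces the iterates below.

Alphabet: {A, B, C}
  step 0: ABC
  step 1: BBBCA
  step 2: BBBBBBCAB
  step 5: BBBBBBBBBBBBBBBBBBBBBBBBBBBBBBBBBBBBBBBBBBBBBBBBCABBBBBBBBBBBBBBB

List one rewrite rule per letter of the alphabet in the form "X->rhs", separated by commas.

A->B, B->BB, C->CA

  step 1 ⇒ step 2: BBBCA ⇒ BB·BB·BB·CA·B
    A ↦ B
    B ↦ BB
    C ↦ CA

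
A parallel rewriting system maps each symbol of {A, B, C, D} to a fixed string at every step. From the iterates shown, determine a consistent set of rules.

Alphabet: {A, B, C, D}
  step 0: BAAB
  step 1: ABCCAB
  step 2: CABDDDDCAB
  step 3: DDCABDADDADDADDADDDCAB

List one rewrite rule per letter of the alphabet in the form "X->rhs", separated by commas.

A->C, B->AB, C->DD, D->DAD

  step 2 ⇒ step 3: CABDDDDCAB ⇒ DD·C·AB·DAD·DAD·DAD·DAD·DD·C·AB
    A ↦ C
    B ↦ AB
    C ↦ DD
    D ↦ DAD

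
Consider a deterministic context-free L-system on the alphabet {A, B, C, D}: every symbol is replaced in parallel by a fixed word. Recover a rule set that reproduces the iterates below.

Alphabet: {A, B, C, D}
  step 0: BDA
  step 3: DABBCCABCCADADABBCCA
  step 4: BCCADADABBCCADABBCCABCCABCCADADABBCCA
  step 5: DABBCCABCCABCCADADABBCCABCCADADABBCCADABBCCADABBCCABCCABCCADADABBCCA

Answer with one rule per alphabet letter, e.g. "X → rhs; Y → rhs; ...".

  step 4 ⇒ step 5: BCCADADABBCCADABBCCABCCABCCADADABBCCA ⇒ DA·B·B·CCA·B·CCA·B·CCA·DA·DA·B·B·CCA·B·CCA·DA·DA·B·B·CCA·DA·B·B·CCA·DA·B·B·CCA·B·CCA·B·CCA·DA·DA·B·B·CCA
    A ↦ CCA
    B ↦ DA
    C ↦ B
    D ↦ B

A->CCA, B->DA, C->B, D->B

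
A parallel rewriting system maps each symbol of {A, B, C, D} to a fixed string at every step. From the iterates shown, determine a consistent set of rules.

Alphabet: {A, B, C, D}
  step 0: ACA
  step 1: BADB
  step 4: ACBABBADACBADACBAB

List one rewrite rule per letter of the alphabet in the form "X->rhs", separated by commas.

A->B, B->AC, C->AD, D->AB

  step 0 ⇒ step 1: ACA ⇒ B·AD·B
    A ↦ B
    C ↦ AD
    B ↦ AC  (constrained at step 1)
    D ↦ AB  (constrained at step 1)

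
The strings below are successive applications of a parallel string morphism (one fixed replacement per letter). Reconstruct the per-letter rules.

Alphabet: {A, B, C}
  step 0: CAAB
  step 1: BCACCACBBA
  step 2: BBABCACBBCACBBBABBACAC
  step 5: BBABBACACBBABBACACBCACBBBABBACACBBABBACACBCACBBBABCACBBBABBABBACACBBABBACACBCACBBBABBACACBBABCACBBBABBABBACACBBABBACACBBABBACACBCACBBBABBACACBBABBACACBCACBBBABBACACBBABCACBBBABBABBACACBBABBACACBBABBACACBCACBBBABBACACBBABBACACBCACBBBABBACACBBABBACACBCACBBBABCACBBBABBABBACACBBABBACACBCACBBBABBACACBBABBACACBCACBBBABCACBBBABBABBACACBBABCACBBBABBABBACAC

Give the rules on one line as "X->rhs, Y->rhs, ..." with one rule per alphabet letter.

A->CAC, B->BBA, C->B

  step 1 ⇒ step 2: BCACCACBBA ⇒ BBA·B·CAC·B·B·CAC·B·BBA·BBA·CAC
    A ↦ CAC
    B ↦ BBA
    C ↦ B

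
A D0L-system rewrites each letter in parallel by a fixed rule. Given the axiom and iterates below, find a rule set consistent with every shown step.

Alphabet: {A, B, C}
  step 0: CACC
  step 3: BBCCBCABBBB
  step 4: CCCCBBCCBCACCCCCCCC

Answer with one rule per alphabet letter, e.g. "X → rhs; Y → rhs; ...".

A->CA, B->CC, C->B

  step 3 ⇒ step 4: BBCCBCABBBB ⇒ CC·CC·B·B·CC·B·CA·CC·CC·CC·CC
    A ↦ CA
    B ↦ CC
    C ↦ B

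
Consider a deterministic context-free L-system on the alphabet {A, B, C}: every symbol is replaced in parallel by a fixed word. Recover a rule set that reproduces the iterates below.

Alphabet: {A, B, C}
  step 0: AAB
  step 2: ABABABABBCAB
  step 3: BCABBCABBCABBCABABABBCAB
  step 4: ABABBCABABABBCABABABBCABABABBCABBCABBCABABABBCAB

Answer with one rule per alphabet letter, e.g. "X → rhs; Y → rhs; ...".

A->BC, B->AB, C->AB

  step 3 ⇒ step 4: BCABBCABBCABBCABABABBCAB ⇒ AB·AB·BC·AB·AB·AB·BC·AB·AB·AB·BC·AB·AB·AB·BC·AB·BC·AB·BC·AB·AB·AB·BC·AB
    A ↦ BC
    B ↦ AB
    C ↦ AB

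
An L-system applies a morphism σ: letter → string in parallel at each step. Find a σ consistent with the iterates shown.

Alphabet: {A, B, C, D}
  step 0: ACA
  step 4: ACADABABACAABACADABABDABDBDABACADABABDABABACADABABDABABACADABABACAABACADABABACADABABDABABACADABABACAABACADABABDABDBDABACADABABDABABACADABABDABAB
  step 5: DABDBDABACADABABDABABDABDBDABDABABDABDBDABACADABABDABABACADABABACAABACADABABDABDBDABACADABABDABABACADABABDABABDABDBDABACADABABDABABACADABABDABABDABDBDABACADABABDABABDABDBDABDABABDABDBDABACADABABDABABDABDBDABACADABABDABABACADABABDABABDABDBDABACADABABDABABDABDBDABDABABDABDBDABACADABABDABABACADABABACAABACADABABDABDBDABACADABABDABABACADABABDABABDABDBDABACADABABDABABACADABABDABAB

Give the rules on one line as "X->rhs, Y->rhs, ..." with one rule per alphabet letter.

A->DAB, B->AB, C->DB, D->ACA

  step 4 ⇒ step 5: ACADABABACAABACADABABDABDBDABACADABABDABABACADABABDABABACADABABACAABACADABABACADABABDABABACADABABACAABACADABABDABDBDABACADABABDABABACADABABDABAB ⇒ DAB·DB·DAB·ACA·DAB·AB·DAB·AB·DAB·DB·DAB·DAB·AB·DAB·DB·DAB·ACA·DAB·AB·DAB·AB·ACA·DAB·AB·ACA·AB·ACA·DAB·AB·DAB·DB·DAB·ACA·DAB·AB·DAB·AB·ACA·DAB·AB·DAB·AB·DAB·DB·DAB·ACA·DAB·AB·DAB·AB·ACA·DAB·AB·DAB·AB·DAB·DB·DAB·ACA·DAB·AB·DAB·AB·DAB·DB·DAB·DAB·AB·DAB·DB·DAB·ACA·DAB·AB·DAB·AB·DAB·DB·DAB·ACA·DAB·AB·DAB·AB·ACA·DAB·AB·DAB·AB·DAB·DB·DAB·ACA·DAB·AB·DAB·AB·DAB·DB·DAB·DAB·AB·DAB·DB·DAB·ACA·DAB·AB·DAB·AB·ACA·DAB·AB·ACA·AB·ACA·DAB·AB·DAB·DB·DAB·ACA·DAB·AB·DAB·AB·ACA·DAB·AB·DAB·AB·DAB·DB·DAB·ACA·DAB·AB·DAB·AB·ACA·DAB·AB·DAB·AB
    A ↦ DAB
    B ↦ AB
    C ↦ DB
    D ↦ ACA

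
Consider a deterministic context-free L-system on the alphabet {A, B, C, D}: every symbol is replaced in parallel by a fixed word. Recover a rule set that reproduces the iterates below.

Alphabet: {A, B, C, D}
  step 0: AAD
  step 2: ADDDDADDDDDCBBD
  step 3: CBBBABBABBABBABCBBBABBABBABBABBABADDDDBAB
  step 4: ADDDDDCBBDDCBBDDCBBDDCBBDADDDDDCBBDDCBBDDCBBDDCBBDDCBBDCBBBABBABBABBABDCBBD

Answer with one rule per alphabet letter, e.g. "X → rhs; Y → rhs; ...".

A->CBB, B->D, C->ADD, D->BAB

  step 3 ⇒ step 4: CBBBABBABBABBABCBBBABBABBABBABBABADDDDBAB ⇒ ADD·D·D·D·CBB·D·D·CBB·D·D·CBB·D·D·CBB·D·ADD·D·D·D·CBB·D·D·CBB·D·D·CBB·D·D·CBB·D·D·CBB·D·CBB·BAB·BAB·BAB·BAB·D·CBB·D
    A ↦ CBB
    B ↦ D
    C ↦ ADD
    D ↦ BAB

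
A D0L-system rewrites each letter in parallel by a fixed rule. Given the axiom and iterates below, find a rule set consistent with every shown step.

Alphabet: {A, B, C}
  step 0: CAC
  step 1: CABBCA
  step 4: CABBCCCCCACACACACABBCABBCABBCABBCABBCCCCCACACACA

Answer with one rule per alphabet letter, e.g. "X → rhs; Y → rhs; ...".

  step 0 ⇒ step 1: CAC ⇒ CA·BB·CA
    A ↦ BB
    C ↦ CA
    B ↦ CC  (constrained at step 1)

A->BB, B->CC, C->CA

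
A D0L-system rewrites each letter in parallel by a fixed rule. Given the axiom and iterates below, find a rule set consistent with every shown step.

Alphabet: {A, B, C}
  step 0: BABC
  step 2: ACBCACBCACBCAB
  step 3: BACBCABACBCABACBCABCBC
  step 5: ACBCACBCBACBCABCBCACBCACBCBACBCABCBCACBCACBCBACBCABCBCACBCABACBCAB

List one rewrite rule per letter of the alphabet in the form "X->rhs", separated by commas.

  step 2 ⇒ step 3: ACBCACBCACBCAB ⇒ B·A·CBC·A·B·A·CBC·A·B·A·CBC·A·B·CBC
    A ↦ B
    B ↦ CBC
    C ↦ A

A->B, B->CBC, C->A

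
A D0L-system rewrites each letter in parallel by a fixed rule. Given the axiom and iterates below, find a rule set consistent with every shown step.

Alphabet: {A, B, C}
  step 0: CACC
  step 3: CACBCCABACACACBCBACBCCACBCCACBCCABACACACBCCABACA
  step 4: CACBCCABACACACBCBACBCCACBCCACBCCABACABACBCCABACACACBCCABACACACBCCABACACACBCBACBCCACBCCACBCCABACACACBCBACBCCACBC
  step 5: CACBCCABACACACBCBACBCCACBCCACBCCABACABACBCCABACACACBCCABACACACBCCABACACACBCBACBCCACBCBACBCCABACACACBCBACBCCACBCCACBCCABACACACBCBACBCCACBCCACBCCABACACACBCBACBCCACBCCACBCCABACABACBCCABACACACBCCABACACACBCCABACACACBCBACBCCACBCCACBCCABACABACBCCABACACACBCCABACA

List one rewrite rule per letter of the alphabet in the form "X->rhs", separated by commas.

A->CBC, B->BA, C->CA

  step 4 ⇒ step 5: CACBCCABACACACBCBACBCCACBCCACBCCABACABACBCCABACACACBCCABACACACBCCABACACACBCBACBCCACBCCACBCCABACACACBCBACBCCACBC ⇒ CA·CBC·CA·BA·CA·CA·CBC·BA·CBC·CA·CBC·CA·CBC·CA·BA·CA·BA·CBC·CA·BA·CA·CA·CBC·CA·BA·CA·CA·CBC·CA·BA·CA·CA·CBC·BA·CBC·CA·CBC·BA·CBC·CA·BA·CA·CA·CBC·BA·CBC·CA·CBC·CA·CBC·CA·BA·CA·CA·CBC·BA·CBC·CA·CBC·CA·CBC·CA·BA·CA·CA·CBC·BA·CBC·CA·CBC·CA·CBC·CA·BA·CA·BA·CBC·CA·BA·CA·CA·CBC·CA·BA·CA·CA·CBC·CA·BA·CA·CA·CBC·BA·CBC·CA·CBC·CA·CBC·CA·BA·CA·BA·CBC·CA·BA·CA·CA·CBC·CA·BA·CA
    A ↦ CBC
    B ↦ BA
    C ↦ CA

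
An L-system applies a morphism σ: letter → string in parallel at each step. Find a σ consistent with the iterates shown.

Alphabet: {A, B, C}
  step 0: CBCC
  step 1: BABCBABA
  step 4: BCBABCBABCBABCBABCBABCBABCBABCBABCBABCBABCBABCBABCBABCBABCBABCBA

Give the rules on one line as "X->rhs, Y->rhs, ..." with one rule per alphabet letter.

A->BA, B->BC, C->BA

  step 0 ⇒ step 1: CBCC ⇒ BA·BC·BA·BA
    B ↦ BC
    C ↦ BA
    A ↦ BA  (constrained at step 1)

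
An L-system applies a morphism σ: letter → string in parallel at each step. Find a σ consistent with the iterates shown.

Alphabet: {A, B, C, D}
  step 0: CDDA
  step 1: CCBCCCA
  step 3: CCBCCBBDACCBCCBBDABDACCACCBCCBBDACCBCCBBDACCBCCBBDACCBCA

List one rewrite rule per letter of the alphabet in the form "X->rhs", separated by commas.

A->CA, B->BDA, C->CCB, D->C

  step 0 ⇒ step 1: CDDA ⇒ CCB·C·C·CA
    A ↦ CA
    C ↦ CCB
    D ↦ C
    B ↦ BDA  (constrained at step 1)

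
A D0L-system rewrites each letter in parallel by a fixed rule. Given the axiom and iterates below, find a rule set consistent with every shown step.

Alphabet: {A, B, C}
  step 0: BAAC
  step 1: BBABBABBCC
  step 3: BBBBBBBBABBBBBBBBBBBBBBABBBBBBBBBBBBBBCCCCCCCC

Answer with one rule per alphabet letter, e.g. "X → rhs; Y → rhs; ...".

  step 0 ⇒ step 1: BAAC ⇒ BB·ABB·ABB·CC
    A ↦ ABB
    B ↦ BB
    C ↦ CC

A->ABB, B->BB, C->CC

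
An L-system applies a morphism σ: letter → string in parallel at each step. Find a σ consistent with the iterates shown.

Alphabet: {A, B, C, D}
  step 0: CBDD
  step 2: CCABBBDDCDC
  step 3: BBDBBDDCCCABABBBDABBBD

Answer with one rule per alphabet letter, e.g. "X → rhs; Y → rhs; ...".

A->D, B->C, C->BBD, D->AB

  step 2 ⇒ step 3: CCABBBDDCDC ⇒ BBD·BBD·D·C·C·C·AB·AB·BBD·AB·BBD
    A ↦ D
    B ↦ C
    C ↦ BBD
    D ↦ AB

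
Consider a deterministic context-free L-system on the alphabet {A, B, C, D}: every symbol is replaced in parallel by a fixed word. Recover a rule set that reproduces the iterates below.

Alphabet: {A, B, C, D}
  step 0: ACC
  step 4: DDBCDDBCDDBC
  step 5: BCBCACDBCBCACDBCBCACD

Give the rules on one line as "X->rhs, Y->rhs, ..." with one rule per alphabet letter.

A->D, B->AC, C->D, D->BC

  step 4 ⇒ step 5: DDBCDDBCDDBC ⇒ BC·BC·AC·D·BC·BC·AC·D·BC·BC·AC·D
    B ↦ AC
    C ↦ D
    D ↦ BC
    A ↦ D  (constrained at step 0)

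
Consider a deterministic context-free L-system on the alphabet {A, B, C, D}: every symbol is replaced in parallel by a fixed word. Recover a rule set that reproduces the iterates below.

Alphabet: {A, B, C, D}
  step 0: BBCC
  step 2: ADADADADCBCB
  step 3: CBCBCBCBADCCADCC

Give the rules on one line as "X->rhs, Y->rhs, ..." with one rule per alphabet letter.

A->C, B->CC, C->AD, D->B

  step 2 ⇒ step 3: ADADADADCBCB ⇒ C·B·C·B·C·B·C·B·AD·CC·AD·CC
    A ↦ C
    B ↦ CC
    C ↦ AD
    D ↦ B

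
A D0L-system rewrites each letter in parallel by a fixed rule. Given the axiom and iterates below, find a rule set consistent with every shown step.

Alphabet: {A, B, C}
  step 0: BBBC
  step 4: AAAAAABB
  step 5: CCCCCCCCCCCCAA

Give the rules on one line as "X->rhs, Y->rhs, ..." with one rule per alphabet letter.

A->CC, B->A, C->B

  step 4 ⇒ step 5: AAAAAABB ⇒ CC·CC·CC·CC·CC·CC·A·A
    A ↦ CC
    B ↦ A
    C ↦ B  (constrained at step 0)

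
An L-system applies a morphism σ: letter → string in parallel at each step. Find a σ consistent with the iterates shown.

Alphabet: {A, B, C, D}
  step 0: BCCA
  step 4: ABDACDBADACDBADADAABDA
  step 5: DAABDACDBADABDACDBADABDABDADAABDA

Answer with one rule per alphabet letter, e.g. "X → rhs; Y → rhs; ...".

A->DA, B->A, C->CD, D->B

  step 4 ⇒ step 5: ABDACDBADACDBADADAABDA ⇒ DA·A·B·DA·CD·B·A·DA·B·DA·CD·B·A·DA·B·DA·B·DA·DA·A·B·DA
    A ↦ DA
    B ↦ A
    C ↦ CD
    D ↦ B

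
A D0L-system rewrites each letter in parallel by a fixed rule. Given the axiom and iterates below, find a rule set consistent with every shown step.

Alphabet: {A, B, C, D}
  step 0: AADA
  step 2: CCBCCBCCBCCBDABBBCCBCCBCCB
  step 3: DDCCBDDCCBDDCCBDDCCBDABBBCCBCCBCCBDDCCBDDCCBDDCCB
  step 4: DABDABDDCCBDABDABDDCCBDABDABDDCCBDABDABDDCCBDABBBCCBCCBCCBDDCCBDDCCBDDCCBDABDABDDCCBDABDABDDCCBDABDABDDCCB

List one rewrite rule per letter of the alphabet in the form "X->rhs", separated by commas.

A->BB, B->CCB, C->D, D->DAB

  step 3 ⇒ step 4: DDCCBDDCCBDDCCBDDCCBDABBBCCBCCBCCBDDCCBDDCCBDDCCB ⇒ DAB·DAB·D·D·CCB·DAB·DAB·D·D·CCB·DAB·DAB·D·D·CCB·DAB·DAB·D·D·CCB·DAB·BB·CCB·CCB·CCB·D·D·CCB·D·D·CCB·D·D·CCB·DAB·DAB·D·D·CCB·DAB·DAB·D·D·CCB·DAB·DAB·D·D·CCB
    A ↦ BB
    B ↦ CCB
    C ↦ D
    D ↦ DAB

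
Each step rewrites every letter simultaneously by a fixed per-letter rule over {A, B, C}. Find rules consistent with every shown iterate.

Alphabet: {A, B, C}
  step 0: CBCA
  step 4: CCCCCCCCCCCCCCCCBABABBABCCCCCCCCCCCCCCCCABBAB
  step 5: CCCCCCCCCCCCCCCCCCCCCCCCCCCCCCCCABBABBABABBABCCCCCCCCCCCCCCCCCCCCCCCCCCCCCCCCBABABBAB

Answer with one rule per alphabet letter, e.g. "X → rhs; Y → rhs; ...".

  step 4 ⇒ step 5: CCCCCCCCCCCCCCCCBABABBABCCCCCCCCCCCCCCCCABBAB ⇒ CC·CC·CC·CC·CC·CC·CC·CC·CC·CC·CC·CC·CC·CC·CC·CC·AB·B·AB·B·AB·AB·B·AB·CC·CC·CC·CC·CC·CC·CC·CC·CC·CC·CC·CC·CC·CC·CC·CC·B·AB·AB·B·AB
    A ↦ B
    B ↦ AB
    C ↦ CC

A->B, B->AB, C->CC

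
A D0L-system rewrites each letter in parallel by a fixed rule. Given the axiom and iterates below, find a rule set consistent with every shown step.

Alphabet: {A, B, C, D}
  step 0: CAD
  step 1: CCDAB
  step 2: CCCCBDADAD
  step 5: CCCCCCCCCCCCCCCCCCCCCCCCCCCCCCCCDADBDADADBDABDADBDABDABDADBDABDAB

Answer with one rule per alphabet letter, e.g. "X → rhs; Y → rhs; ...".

  step 1 ⇒ step 2: CCDAB ⇒ CC·CC·B·DA·DAD
    A ↦ DA
    B ↦ DAD
    C ↦ CC
    D ↦ B

A->DA, B->DAD, C->CC, D->B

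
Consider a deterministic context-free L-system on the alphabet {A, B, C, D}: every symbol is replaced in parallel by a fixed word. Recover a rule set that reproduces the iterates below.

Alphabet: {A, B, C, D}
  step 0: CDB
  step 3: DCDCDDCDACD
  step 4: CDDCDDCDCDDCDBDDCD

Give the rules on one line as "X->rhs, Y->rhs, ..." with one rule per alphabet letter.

  step 3 ⇒ step 4: DCDCDDCDACD ⇒ CD·D·CD·D·CD·CD·D·CD·BD·D·CD
    A ↦ BD
    C ↦ D
    D ↦ CD
    B ↦ A  (constrained at step 0)

A->BD, B->A, C->D, D->CD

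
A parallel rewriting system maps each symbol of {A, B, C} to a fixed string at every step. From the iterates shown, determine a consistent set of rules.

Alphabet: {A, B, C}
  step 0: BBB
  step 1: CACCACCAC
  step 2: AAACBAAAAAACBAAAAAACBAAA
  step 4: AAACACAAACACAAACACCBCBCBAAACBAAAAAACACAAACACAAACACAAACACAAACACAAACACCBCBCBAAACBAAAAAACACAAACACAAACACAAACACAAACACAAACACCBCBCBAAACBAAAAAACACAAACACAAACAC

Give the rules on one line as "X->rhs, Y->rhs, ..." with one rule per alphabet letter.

  step 1 ⇒ step 2: CACCACCAC ⇒ AAA·CB·AAA·AAA·CB·AAA·AAA·CB·AAA
    A ↦ CB
    C ↦ AAA
  step 0 ⇒ step 1: BBB ⇒ CAC·CAC·CAC
    B ↦ CAC

A->CB, B->CAC, C->AAA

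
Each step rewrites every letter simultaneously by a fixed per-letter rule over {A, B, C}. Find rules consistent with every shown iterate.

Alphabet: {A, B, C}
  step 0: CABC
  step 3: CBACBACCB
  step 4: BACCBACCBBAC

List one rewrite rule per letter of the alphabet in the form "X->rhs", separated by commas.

A->C, B->AC, C->B

  step 3 ⇒ step 4: CBACBACCB ⇒ B·AC·C·B·AC·C·B·B·AC
    A ↦ C
    B ↦ AC
    C ↦ B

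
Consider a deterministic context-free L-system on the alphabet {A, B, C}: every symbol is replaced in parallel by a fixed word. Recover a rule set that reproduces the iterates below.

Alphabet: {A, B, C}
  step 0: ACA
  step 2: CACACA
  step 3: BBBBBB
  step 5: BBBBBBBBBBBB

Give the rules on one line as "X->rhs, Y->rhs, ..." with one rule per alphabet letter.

A->B, B->CA, C->B

  step 2 ⇒ step 3: CACACA ⇒ B·B·B·B·B·B
    A ↦ B
    C ↦ B
    B ↦ CA  (constrained at step 3)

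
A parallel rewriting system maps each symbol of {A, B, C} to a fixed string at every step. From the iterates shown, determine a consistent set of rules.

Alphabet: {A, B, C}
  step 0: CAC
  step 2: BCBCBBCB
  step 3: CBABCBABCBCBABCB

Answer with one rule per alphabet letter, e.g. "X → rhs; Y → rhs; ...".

  step 2 ⇒ step 3: BCBCBBCB ⇒ CB·AB·CB·AB·CB·CB·AB·CB
    B ↦ CB
    C ↦ AB
    A ↦ B  (constrained at step 0)

A->B, B->CB, C->AB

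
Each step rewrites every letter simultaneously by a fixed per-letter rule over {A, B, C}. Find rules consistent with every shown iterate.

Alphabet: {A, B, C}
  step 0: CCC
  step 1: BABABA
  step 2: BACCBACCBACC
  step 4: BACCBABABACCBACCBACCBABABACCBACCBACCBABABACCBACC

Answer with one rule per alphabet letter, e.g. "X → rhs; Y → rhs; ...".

  step 1 ⇒ step 2: BABABA ⇒ BA·CC·BA·CC·BA·CC
    A ↦ CC
    B ↦ BA
  step 0 ⇒ step 1: CCC ⇒ BA·BA·BA
    C ↦ BA

A->CC, B->BA, C->BA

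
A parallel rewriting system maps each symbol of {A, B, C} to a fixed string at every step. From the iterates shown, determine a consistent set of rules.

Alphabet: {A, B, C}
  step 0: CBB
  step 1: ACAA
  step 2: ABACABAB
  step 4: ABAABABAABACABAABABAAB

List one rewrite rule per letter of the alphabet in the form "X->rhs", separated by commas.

A->AB, B->A, C->AC

  step 1 ⇒ step 2: ACAA ⇒ AB·AC·AB·AB
    A ↦ AB
    C ↦ AC
  step 0 ⇒ step 1: CBB ⇒ AC·A·A
    B ↦ A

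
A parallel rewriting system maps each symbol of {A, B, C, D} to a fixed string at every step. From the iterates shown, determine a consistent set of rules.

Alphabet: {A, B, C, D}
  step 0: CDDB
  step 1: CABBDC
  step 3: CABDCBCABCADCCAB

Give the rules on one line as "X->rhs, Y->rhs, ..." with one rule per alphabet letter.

  step 0 ⇒ step 1: CDDB ⇒ CA·B·B·DC
    B ↦ DC
    C ↦ CA
    D ↦ B
    A ↦ B  (constrained at step 1)

A->B, B->DC, C->CA, D->B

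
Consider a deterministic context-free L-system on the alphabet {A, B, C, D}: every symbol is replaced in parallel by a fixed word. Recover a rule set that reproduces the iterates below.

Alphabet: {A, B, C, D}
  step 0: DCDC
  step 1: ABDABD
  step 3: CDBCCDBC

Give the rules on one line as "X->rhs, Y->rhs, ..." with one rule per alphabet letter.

A->B, B->C, C->D, D->AB

  step 0 ⇒ step 1: DCDC ⇒ AB·D·AB·D
    C ↦ D
    D ↦ AB
    A ↦ B  (constrained at step 1)
    B ↦ C  (constrained at step 1)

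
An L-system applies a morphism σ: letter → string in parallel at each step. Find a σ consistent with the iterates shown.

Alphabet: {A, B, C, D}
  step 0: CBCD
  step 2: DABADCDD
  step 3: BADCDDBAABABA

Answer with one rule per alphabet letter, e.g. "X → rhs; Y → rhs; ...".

  step 2 ⇒ step 3: DABADCDD ⇒ BA·D·CD·D·BA·A·BA·BA
    A ↦ D
    B ↦ CD
    C ↦ A
    D ↦ BA

A->D, B->CD, C->A, D->BA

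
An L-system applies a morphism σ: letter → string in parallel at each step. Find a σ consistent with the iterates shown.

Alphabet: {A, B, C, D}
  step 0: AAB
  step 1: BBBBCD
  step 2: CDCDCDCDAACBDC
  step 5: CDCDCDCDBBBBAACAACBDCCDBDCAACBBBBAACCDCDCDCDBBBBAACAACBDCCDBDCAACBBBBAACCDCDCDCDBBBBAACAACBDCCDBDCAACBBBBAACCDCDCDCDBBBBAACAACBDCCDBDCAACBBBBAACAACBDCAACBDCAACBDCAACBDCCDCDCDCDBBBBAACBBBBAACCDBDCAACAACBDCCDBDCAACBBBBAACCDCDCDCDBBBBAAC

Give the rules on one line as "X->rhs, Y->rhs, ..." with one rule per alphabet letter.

A->BB, B->CD, C->AAC, D->BDC

  step 1 ⇒ step 2: BBBBCD ⇒ CD·CD·CD·CD·AAC·BDC
    B ↦ CD
    C ↦ AAC
    D ↦ BDC
  step 0 ⇒ step 1: AAB ⇒ BB·BB·CD
    A ↦ BB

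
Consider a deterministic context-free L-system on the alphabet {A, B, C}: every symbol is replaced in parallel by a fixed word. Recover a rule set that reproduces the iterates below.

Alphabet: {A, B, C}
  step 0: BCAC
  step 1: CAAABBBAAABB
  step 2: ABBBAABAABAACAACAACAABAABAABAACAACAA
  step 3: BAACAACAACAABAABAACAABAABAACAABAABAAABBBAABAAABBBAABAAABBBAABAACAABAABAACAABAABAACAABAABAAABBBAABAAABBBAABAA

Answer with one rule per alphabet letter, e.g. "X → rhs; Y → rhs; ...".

  step 2 ⇒ step 3: ABBBAABAABAACAACAACAABAABAABAACAACAA ⇒ BAA·CAA·CAA·CAA·BAA·BAA·CAA·BAA·BAA·CAA·BAA·BAA·ABB·BAA·BAA·ABB·BAA·BAA·ABB·BAA·BAA·CAA·BAA·BAA·CAA·BAA·BAA·CAA·BAA·BAA·ABB·BAA·BAA·ABB·BAA·BAA
    A ↦ BAA
    B ↦ CAA
    C ↦ ABB

A->BAA, B->CAA, C->ABB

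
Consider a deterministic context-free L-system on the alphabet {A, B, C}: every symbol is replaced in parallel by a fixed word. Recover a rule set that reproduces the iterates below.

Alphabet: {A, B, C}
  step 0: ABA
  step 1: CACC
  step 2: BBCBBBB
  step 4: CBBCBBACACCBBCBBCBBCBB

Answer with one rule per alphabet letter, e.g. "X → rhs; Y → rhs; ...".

  step 1 ⇒ step 2: CACC ⇒ BB·C·BB·BB
    A ↦ C
    C ↦ BB
  step 0 ⇒ step 1: ABA ⇒ C·AC·C
    B ↦ AC

A->C, B->AC, C->BB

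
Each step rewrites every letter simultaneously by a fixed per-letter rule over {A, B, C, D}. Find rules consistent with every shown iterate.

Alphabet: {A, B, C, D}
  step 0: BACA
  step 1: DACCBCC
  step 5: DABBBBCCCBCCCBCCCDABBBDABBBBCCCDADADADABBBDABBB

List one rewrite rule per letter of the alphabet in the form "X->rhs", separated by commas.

  step 0 ⇒ step 1: BACA ⇒ DA·CC·B·CC
    A ↦ CC
    B ↦ DA
    C ↦ B
    D ↦ BC  (constrained at step 1)

A->CC, B->DA, C->B, D->BC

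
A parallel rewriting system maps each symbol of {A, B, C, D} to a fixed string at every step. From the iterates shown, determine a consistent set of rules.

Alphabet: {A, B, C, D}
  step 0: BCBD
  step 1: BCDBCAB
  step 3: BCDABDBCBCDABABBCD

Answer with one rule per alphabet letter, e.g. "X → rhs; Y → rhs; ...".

  step 0 ⇒ step 1: BCBD ⇒ BC·D·BC·AB
    B ↦ BC
    C ↦ D
    D ↦ AB
    A ↦ D  (constrained at step 1)

A->D, B->BC, C->D, D->AB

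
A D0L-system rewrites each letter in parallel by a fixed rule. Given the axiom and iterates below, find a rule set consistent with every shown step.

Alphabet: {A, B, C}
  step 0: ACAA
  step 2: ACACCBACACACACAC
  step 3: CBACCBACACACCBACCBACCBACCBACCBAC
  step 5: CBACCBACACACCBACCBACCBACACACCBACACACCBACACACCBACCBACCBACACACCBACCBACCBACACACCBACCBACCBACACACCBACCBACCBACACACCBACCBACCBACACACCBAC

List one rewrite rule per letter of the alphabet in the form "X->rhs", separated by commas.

A->CB, B->AC, C->AC

  step 2 ⇒ step 3: ACACCBACACACACAC ⇒ CB·AC·CB·AC·AC·AC·CB·AC·CB·AC·CB·AC·CB·AC·CB·AC
    A ↦ CB
    B ↦ AC
    C ↦ AC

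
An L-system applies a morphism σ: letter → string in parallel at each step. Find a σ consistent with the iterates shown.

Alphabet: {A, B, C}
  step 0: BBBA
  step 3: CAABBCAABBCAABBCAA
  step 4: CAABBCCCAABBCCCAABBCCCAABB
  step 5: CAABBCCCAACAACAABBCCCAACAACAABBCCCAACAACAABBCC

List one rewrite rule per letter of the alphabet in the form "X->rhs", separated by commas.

  step 4 ⇒ step 5: CAABBCCCAABBCCCAABBCCCAABB ⇒ CAA·B·B·C·C·CAA·CAA·CAA·B·B·C·C·CAA·CAA·CAA·B·B·C·C·CAA·CAA·CAA·B·B·C·C
    A ↦ B
    B ↦ C
    C ↦ CAA

A->B, B->C, C->CAA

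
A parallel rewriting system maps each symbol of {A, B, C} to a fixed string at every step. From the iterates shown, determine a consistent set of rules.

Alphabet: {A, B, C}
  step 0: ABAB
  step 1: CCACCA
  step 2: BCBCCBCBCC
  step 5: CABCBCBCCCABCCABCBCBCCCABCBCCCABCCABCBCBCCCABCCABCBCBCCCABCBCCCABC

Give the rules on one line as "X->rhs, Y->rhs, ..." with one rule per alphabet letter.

A->C, B->CA, C->BC

  step 1 ⇒ step 2: CCACCA ⇒ BC·BC·C·BC·BC·C
    A ↦ C
    C ↦ BC
  step 0 ⇒ step 1: ABAB ⇒ C·CA·C·CA
    B ↦ CA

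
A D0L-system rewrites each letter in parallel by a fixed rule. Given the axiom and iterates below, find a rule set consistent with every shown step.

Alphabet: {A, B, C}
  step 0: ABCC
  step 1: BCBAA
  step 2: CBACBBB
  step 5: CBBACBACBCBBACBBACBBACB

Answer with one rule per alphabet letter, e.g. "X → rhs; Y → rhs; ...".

A->B, B->CB, C->A

  step 1 ⇒ step 2: BCBAA ⇒ CB·A·CB·B·B
    A ↦ B
    B ↦ CB
    C ↦ A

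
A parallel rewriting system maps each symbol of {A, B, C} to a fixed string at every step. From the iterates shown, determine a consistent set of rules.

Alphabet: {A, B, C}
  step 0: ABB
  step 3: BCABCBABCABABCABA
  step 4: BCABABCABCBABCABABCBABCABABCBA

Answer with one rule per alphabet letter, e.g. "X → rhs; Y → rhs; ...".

A->BA, B->BC, C->A

  step 3 ⇒ step 4: BCABCBABCABABCABA ⇒ BC·A·BA·BC·A·BC·BA·BC·A·BA·BC·BA·BC·A·BA·BC·BA
    A ↦ BA
    B ↦ BC
    C ↦ A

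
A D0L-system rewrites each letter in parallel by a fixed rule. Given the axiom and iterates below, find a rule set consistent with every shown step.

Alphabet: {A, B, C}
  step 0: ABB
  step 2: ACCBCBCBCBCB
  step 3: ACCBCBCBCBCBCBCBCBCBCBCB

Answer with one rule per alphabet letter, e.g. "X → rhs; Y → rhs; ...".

A->AC, B->CB, C->CB

  step 2 ⇒ step 3: ACCBCBCBCBCB ⇒ AC·CB·CB·CB·CB·CB·CB·CB·CB·CB·CB·CB
    A ↦ AC
    B ↦ CB
    C ↦ CB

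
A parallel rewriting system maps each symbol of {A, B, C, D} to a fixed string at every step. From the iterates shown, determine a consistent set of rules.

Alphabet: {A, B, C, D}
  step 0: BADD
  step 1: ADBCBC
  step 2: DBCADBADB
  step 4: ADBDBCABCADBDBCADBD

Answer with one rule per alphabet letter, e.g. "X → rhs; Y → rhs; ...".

A->D, B->A, C->DB, D->BC

  step 1 ⇒ step 2: ADBCBC ⇒ D·BC·A·DB·A·DB
    A ↦ D
    B ↦ A
    C ↦ DB
    D ↦ BC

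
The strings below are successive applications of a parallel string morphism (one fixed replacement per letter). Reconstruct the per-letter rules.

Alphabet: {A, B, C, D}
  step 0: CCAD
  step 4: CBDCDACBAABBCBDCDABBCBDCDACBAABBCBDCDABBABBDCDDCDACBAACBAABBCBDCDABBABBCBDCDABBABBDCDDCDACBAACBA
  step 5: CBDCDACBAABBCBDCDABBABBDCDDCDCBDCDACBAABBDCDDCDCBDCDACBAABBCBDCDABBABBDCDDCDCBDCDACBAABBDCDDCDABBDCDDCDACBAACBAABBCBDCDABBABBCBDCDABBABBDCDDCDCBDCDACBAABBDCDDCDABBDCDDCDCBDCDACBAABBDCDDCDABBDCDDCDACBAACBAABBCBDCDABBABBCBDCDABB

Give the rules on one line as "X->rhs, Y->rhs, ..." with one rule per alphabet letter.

  step 4 ⇒ step 5: CBDCDACBAABBCBDCDABBCBDCDACBAABBCBDCDABBABBDCDDCDACBAACBAABBCBDCDABBABBCBDCDABBABBDCDDCDACBAACBA ⇒ CB·DCD·A·CB·A·ABB·CB·DCD·ABB·ABB·DCD·DCD·CB·DCD·A·CB·A·ABB·DCD·DCD·CB·DCD·A·CB·A·ABB·CB·DCD·ABB·ABB·DCD·DCD·CB·DCD·A·CB·A·ABB·DCD·DCD·ABB·DCD·DCD·A·CB·A·A·CB·A·ABB·CB·DCD·ABB·ABB·CB·DCD·ABB·ABB·DCD·DCD·CB·DCD·A·CB·A·ABB·DCD·DCD·ABB·DCD·DCD·CB·DCD·A·CB·A·ABB·DCD·DCD·ABB·DCD·DCD·A·CB·A·A·CB·A·ABB·CB·DCD·ABB·ABB·CB·DCD·ABB
    A ↦ ABB
    B ↦ DCD
    C ↦ CB
    D ↦ A

A->ABB, B->DCD, C->CB, D->A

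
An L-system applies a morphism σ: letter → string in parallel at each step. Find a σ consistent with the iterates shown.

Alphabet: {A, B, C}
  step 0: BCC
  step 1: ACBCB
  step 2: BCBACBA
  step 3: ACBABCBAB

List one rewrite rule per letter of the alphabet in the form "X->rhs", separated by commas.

A->B, B->A, C->CB

  step 2 ⇒ step 3: BCBACBA ⇒ A·CB·A·B·CB·A·B
    A ↦ B
    B ↦ A
    C ↦ CB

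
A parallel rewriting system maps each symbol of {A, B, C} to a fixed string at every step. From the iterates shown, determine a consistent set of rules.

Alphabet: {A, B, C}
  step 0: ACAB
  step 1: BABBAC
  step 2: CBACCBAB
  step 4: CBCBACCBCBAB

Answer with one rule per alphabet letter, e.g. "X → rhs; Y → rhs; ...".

A->BA, B->C, C->B

  step 1 ⇒ step 2: BABBAC ⇒ C·BA·C·C·BA·B
    A ↦ BA
    B ↦ C
    C ↦ B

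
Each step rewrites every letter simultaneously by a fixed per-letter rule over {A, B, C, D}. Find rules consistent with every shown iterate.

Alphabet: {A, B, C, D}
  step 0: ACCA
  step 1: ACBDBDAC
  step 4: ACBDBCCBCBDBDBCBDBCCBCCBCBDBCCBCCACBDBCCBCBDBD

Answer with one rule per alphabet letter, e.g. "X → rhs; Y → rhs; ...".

  step 0 ⇒ step 1: ACCA ⇒ AC·BD·BD·AC
    A ↦ AC
    C ↦ BD
    B ↦ BC  (constrained at step 1)
    D ↦ C  (constrained at step 1)

A->AC, B->BC, C->BD, D->C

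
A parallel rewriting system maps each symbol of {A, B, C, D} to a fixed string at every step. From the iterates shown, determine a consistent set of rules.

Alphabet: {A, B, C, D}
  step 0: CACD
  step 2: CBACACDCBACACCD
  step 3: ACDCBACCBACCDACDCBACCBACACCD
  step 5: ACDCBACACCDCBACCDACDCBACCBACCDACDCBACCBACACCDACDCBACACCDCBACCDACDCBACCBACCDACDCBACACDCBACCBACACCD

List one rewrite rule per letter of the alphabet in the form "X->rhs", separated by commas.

  step 2 ⇒ step 3: CBACACDCBACACCD ⇒ AC·D·CB·AC·CB·AC·CD·AC·D·CB·AC·CB·AC·AC·CD
    A ↦ CB
    B ↦ D
    C ↦ AC
    D ↦ CD

A->CB, B->D, C->AC, D->CD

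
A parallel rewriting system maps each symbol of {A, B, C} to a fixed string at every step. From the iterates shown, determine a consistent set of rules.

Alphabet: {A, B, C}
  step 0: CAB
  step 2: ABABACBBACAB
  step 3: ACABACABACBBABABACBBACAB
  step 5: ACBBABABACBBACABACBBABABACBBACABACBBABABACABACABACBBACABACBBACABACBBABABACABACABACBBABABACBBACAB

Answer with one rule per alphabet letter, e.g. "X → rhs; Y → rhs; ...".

A->AC, B->AB, C->BB

  step 2 ⇒ step 3: ABABACBBACAB ⇒ AC·AB·AC·AB·AC·BB·AB·AB·AC·BB·AC·AB
    A ↦ AC
    B ↦ AB
    C ↦ BB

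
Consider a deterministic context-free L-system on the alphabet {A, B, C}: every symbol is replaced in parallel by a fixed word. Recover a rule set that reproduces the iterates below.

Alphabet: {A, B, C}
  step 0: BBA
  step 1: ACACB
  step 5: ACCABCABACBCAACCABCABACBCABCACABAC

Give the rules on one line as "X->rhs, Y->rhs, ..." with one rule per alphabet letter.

  step 0 ⇒ step 1: BBA ⇒ AC·AC·B
    A ↦ B
    B ↦ AC
    C ↦ CA  (constrained at step 1)

A->B, B->AC, C->CA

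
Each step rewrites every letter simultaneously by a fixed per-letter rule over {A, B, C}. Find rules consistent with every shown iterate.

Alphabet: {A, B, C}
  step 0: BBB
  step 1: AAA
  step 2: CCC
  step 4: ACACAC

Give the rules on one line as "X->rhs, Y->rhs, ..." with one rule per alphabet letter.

A->C, B->A, C->BA

  step 1 ⇒ step 2: AAA ⇒ C·C·C
    A ↦ C
  step 0 ⇒ step 1: BBB ⇒ A·A·A
    B ↦ A
    C ↦ BA  (constrained at step 2)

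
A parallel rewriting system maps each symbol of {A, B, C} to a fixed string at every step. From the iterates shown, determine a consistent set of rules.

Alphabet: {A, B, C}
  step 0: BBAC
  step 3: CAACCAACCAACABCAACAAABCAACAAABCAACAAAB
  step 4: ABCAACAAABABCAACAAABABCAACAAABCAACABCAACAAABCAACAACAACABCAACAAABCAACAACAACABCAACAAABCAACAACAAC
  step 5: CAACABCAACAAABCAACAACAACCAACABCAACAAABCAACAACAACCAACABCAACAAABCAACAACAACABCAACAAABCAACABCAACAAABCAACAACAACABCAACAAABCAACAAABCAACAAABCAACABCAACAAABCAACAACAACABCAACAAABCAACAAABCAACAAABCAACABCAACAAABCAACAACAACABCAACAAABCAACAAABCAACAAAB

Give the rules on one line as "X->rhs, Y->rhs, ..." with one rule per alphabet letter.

  step 4 ⇒ step 5: ABCAACAAABABCAACAAABABCAACAAABCAACABCAACAAABCAACAACAACABCAACAAABCAACAACAACABCAACAAABCAACAACAAC ⇒ CAA·C·AB·CAA·CAA·AB·CAA·CAA·CAA·C·CAA·C·AB·CAA·CAA·AB·CAA·CAA·CAA·C·CAA·C·AB·CAA·CAA·AB·CAA·CAA·CAA·C·AB·CAA·CAA·AB·CAA·C·AB·CAA·CAA·AB·CAA·CAA·CAA·C·AB·CAA·CAA·AB·CAA·CAA·AB·CAA·CAA·AB·CAA·C·AB·CAA·CAA·AB·CAA·CAA·CAA·C·AB·CAA·CAA·AB·CAA·CAA·AB·CAA·CAA·AB·CAA·C·AB·CAA·CAA·AB·CAA·CAA·CAA·C·AB·CAA·CAA·AB·CAA·CAA·AB·CAA·CAA·AB
    A ↦ CAA
    B ↦ C
    C ↦ AB

A->CAA, B->C, C->AB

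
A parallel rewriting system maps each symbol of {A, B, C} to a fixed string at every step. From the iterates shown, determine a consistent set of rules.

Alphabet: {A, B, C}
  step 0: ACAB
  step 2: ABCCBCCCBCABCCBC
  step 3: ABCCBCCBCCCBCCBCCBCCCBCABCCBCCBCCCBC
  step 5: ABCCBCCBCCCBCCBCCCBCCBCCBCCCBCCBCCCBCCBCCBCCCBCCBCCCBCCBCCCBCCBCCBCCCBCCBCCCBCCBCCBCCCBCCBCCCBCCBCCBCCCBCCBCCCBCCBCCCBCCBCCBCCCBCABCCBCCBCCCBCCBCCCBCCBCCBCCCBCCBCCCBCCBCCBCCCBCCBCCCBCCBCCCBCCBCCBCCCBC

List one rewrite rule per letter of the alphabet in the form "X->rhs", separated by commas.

  step 2 ⇒ step 3: ABCCBCCCBCABCCBC ⇒ AB·C·CBC·CBC·C·CBC·CBC·CBC·C·CBC·AB·C·CBC·CBC·C·CBC
    A ↦ AB
    B ↦ C
    C ↦ CBC

A->AB, B->C, C->CBC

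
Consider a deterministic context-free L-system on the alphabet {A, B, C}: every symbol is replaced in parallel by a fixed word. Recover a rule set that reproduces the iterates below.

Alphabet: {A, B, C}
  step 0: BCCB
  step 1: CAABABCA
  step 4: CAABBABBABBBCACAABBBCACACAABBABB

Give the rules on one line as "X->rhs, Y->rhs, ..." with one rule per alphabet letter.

A->B, B->CA, C->AB

  step 0 ⇒ step 1: BCCB ⇒ CA·AB·AB·CA
    B ↦ CA
    C ↦ AB
    A ↦ B  (constrained at step 1)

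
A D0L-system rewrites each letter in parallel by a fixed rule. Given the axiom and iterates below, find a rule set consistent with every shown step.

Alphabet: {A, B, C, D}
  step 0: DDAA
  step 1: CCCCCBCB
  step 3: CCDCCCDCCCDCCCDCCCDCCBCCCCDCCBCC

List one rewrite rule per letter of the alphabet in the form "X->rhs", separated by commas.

A->CB, B->AD, C->DC, D->CC

  step 0 ⇒ step 1: DDAA ⇒ CC·CC·CB·CB
    A ↦ CB
    D ↦ CC
    B ↦ AD  (constrained at step 1)
    C ↦ DC  (constrained at step 1)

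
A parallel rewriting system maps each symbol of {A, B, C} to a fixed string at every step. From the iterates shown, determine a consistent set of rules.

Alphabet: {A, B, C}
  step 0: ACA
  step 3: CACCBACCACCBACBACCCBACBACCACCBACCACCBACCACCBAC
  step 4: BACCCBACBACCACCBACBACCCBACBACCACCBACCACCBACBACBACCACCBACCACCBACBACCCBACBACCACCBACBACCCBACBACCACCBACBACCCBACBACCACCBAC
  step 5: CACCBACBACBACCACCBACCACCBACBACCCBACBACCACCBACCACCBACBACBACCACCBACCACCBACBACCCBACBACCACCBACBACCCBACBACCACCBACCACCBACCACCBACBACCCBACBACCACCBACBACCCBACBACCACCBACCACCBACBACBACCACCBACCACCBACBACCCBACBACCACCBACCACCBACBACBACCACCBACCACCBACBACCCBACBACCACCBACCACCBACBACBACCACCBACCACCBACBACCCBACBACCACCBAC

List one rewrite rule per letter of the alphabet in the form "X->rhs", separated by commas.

  step 4 ⇒ step 5: BACCCBACBACCACCBACBACCCBACBACCACCBACCACCBACBACBACCACCBACCACCBACBACCCBACBACCACCBACBACCCBACBACCACCBACBACCCBACBACCACCBAC ⇒ CA·CC·BAC·BAC·BAC·CA·CC·BAC·CA·CC·BAC·BAC·CC·BAC·BAC·CA·CC·BAC·CA·CC·BAC·BAC·BAC·CA·CC·BAC·CA·CC·BAC·BAC·CC·BAC·BAC·CA·CC·BAC·BAC·CC·BAC·BAC·CA·CC·BAC·CA·CC·BAC·CA·CC·BAC·BAC·CC·BAC·BAC·CA·CC·BAC·BAC·CC·BAC·BAC·CA·CC·BAC·CA·CC·BAC·BAC·BAC·CA·CC·BAC·CA·CC·BAC·BAC·CC·BAC·BAC·CA·CC·BAC·CA·CC·BAC·BAC·BAC·CA·CC·BAC·CA·CC·BAC·BAC·CC·BAC·BAC·CA·CC·BAC·CA·CC·BAC·BAC·BAC·CA·CC·BAC·CA·CC·BAC·BAC·CC·BAC·BAC·CA·CC·BAC
    A ↦ CC
    B ↦ CA
    C ↦ BAC

A->CC, B->CA, C->BAC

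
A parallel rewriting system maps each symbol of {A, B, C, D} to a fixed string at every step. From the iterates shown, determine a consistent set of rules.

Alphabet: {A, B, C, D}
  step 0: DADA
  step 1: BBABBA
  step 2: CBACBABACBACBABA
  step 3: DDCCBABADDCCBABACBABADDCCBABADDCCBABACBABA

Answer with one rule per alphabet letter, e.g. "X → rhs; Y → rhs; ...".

A->BA, B->CBA, C->DDC, D->B

  step 2 ⇒ step 3: CBACBABACBACBABA ⇒ DDC·CBA·BA·DDC·CBA·BA·CBA·BA·DDC·CBA·BA·DDC·CBA·BA·CBA·BA
    A ↦ BA
    B ↦ CBA
    C ↦ DDC
  step 0 ⇒ step 1: DADA ⇒ B·BA·B·BA
    D ↦ B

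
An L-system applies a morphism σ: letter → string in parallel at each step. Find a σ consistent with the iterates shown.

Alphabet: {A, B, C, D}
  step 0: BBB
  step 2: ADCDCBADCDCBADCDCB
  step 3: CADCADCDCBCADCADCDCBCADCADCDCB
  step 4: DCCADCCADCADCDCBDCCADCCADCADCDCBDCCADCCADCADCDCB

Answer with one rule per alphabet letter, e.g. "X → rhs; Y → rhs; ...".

A->C, B->DCB, C->DC, D->A

  step 3 ⇒ step 4: CADCADCDCBCADCADCDCBCADCADCDCB ⇒ DC·C·A·DC·C·A·DC·A·DC·DCB·DC·C·A·DC·C·A·DC·A·DC·DCB·DC·C·A·DC·C·A·DC·A·DC·DCB
    A ↦ C
    B ↦ DCB
    C ↦ DC
    D ↦ A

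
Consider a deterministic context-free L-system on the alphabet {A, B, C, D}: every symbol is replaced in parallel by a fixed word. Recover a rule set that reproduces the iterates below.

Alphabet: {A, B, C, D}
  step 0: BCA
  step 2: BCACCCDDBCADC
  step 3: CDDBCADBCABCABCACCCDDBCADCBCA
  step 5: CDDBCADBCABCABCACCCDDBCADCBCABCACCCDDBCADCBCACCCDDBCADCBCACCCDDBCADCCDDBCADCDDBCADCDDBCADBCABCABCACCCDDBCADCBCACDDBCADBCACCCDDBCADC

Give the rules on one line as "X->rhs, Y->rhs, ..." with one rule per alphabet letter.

  step 2 ⇒ step 3: BCACCCDDBCADC ⇒ CDD·BCA·D·BCA·BCA·BCA·C·C·CDD·BCA·D·C·BCA
    A ↦ D
    B ↦ CDD
    C ↦ BCA
    D ↦ C

A->D, B->CDD, C->BCA, D->C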